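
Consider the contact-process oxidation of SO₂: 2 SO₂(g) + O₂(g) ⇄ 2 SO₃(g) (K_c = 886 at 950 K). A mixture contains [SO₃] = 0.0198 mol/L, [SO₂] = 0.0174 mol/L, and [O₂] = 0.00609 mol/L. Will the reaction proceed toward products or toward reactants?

in the forward direction

Q_c = [SO₃]² / ([SO₂]²·[O₂]) = (0.0198)² / ((0.0174)²·(0.00609)) = 213
Q_c = 213 < K_c = 886, so the forward reaction proceeds.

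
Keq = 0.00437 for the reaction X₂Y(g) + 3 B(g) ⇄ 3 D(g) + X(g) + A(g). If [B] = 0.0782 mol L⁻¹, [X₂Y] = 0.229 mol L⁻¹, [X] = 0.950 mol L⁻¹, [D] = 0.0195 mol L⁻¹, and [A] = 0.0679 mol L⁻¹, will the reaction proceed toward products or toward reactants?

neither direction; the system is at equilibrium

Q = [D]³·[X]·[A] / ([X₂Y]·[B]³) = (0.0195)³·(0.950)·(0.0679) / ((0.229)·(0.0782)³) = 0.00437
Q = 0.00437 = Keq, so the system is already at equilibrium.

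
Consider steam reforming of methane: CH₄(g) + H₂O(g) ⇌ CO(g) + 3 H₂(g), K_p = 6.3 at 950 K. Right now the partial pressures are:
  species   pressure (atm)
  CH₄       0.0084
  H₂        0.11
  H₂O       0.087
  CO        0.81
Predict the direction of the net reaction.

toward products

Q_p = P(CO)·P(H₂)³ / (P(CH₄)·P(H₂O)) = (0.81)·(0.11)³ / ((0.0084)·(0.087)) = 1.5
Q_p = 1.5 < K_p = 6.3, so the forward reaction proceeds.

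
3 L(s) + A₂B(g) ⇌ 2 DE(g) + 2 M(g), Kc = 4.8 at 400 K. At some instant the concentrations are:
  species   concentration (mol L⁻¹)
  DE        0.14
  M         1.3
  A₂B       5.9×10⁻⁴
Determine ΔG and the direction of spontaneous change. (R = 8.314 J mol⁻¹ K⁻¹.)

(L is a pure solid — omitted from Qc.)
Qc = [DE]²·[M]² / [A₂B] = (0.14)²·(1.3)² / (5.9×10⁻⁴) = 56.1
ΔG = RT ln(Qc/Kc) = (8.314 J mol⁻¹ K⁻¹)(400 K) × ln(56.1/4.8)
   = (3.326 kJ/mol)(2.459) = 8.18 kJ/mol
ΔG > 0, so the forward reaction is non-spontaneous (proceeds in reverse).

ΔG = 8.18 kJ/mol; the forward reaction is non-spontaneous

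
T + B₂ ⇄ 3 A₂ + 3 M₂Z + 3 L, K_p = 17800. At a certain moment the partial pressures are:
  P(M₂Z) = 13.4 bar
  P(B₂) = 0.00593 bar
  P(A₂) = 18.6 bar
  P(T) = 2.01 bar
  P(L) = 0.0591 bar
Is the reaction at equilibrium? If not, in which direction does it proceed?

reverse (toward reactants)

Q_p = P(A₂)³·P(M₂Z)³·P(L)³ / (P(T)·P(B₂)) = (18.6)³·(13.4)³·(0.0591)³ / ((2.01)·(0.00593)) = 2.68×10⁵
Q_p = 2.68×10⁵ > K_p = 17800, so the reverse reaction proceeds.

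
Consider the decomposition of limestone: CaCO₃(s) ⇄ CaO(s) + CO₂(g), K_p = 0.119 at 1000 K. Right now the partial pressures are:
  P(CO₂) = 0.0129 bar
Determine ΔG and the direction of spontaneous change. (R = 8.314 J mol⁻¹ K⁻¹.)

(CaCO₃, CaO are pure solids — omitted from Q_p.)
Q_p = P(CO₂) = 0.0129
ΔG = RT ln(Q_p/K_p) = (8.314 J mol⁻¹ K⁻¹)(1000 K) × ln(0.0129/0.119)
   = (8.314 kJ/mol)(-2.222) = -18.5 kJ/mol
ΔG < 0, so the forward reaction is spontaneous (proceeds forward).

ΔG = -18.5 kJ/mol; the forward reaction is spontaneous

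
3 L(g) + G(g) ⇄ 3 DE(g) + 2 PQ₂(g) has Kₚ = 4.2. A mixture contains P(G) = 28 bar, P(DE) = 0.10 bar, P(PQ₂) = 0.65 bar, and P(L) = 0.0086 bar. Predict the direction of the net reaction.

Qₚ = P(DE)³·P(PQ₂)² / (P(L)³·P(G)) = (0.10)³·(0.65)² / ((0.0086)³·(28)) = 24
Qₚ = 24 > Kₚ = 4.2, so the reverse reaction proceeds.

to the left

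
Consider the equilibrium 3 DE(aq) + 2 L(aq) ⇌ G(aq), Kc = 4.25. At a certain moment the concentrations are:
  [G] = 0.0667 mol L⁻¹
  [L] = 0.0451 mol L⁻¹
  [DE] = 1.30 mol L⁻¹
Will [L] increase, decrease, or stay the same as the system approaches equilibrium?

Qc = [G] / ([DE]³·[L]²) = (0.0667) / ((1.30)³·(0.0451)²) = 14.9
Qc = 14.9 > Kc = 4.25: net reverse reaction.
L is a reactant, so it increases.

increase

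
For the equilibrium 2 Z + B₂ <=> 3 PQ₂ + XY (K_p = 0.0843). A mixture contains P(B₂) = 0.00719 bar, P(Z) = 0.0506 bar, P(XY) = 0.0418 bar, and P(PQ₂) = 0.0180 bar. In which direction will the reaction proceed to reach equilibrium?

toward products

Q_p = P(PQ₂)³·P(XY) / (P(Z)²·P(B₂)) = (0.0180)³·(0.0418) / ((0.0506)²·(0.00719)) = 0.0132
Q_p = 0.0132 < K_p = 0.0843, so the forward reaction proceeds.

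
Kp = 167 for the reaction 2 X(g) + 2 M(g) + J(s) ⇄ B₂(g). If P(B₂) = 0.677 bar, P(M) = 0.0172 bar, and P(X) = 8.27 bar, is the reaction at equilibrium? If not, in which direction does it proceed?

forward (toward products)

(J is a pure solid — omitted from Qp.)
Qp = P(B₂) / (P(X)²·P(M)²) = (0.677) / ((8.27)²·(0.0172)²) = 33.5
Qp = 33.5 < Kp = 167, so the forward reaction proceeds.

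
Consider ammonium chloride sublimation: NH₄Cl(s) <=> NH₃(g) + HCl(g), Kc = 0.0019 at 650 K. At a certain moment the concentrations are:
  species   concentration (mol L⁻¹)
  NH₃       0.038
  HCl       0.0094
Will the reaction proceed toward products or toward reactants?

(NH₄Cl is a pure solid — omitted from Qc.)
Qc = [NH₃]·[HCl] = (0.038)·(0.0094) = 3.6×10⁻⁴
Qc = 3.6×10⁻⁴ < Kc = 0.0019, so the forward reaction proceeds.

forward (toward products)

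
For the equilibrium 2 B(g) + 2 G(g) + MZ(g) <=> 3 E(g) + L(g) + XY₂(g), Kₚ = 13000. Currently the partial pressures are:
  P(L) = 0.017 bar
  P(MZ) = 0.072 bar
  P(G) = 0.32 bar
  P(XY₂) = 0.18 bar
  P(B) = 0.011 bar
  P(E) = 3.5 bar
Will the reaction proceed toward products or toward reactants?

reverse (toward reactants)

Qₚ = P(E)³·P(L)·P(XY₂) / (P(B)²·P(G)²·P(MZ)) = (3.5)³·(0.017)·(0.18) / ((0.011)²·(0.32)²·(0.072)) = 1.5×10⁵
Qₚ = 1.5×10⁵ > Kₚ = 13000, so the reverse reaction proceeds.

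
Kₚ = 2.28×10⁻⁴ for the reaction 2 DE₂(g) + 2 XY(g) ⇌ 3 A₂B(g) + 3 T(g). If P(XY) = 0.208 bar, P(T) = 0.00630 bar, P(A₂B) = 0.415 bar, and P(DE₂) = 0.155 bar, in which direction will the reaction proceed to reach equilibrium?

Qₚ = P(A₂B)³·P(T)³ / (P(DE₂)²·P(XY)²) = (0.415)³·(0.00630)³ / ((0.155)²·(0.208)²) = 1.72×10⁻⁵
Qₚ = 1.72×10⁻⁵ < Kₚ = 2.28×10⁻⁴, so the forward reaction proceeds.

to the right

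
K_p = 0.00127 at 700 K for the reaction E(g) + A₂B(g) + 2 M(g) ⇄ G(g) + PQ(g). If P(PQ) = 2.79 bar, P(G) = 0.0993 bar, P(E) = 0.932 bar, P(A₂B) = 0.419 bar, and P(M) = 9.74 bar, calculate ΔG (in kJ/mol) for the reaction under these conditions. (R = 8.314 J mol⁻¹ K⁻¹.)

Q_p = P(G)·P(PQ) / (P(E)·P(A₂B)·P(M)²) = (0.0993)·(2.79) / ((0.932)·(0.419)·(9.74)²) = 0.00748
ΔG = RT ln(Q_p/K_p) = (8.314 J mol⁻¹ K⁻¹)(700 K) × ln(0.00748/0.00127)
   = (5.820 kJ/mol)(1.773) = 10.3 kJ/mol
ΔG > 0, so the forward reaction is non-spontaneous (proceeds in reverse).

ΔG = 10.3 kJ/mol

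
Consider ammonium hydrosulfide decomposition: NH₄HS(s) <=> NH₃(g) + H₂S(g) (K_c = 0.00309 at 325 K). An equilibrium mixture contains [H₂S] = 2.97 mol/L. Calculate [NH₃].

[NH₃] = 0.00104 mol/L

(NH₄HS is a pure solid — omitted from K_c.)
At equilibrium, K_c = [NH₃]·[H₂S] = 0.00309.
([NH₃])·(2.97) = 0.00309
[NH₃] = 0.00104 mol/L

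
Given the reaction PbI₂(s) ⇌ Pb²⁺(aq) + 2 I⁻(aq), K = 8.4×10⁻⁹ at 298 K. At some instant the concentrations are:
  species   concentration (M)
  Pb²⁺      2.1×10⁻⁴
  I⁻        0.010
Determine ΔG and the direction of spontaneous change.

(PbI₂ is a pure solid — omitted from Q.)
Q = [Pb²⁺]·[I⁻]² = (2.1×10⁻⁴)·(0.010)² = 2.10×10⁻⁸
ΔG = RT ln(Q/K) = (8.314 J mol⁻¹ K⁻¹)(298 K) × ln(2.10×10⁻⁸/8.4×10⁻⁹)
   = (2.478 kJ/mol)(0.9163) = 2.27 kJ/mol
ΔG > 0, so the forward reaction is non-spontaneous (proceeds in reverse).

ΔG = 2.27 kJ/mol; the forward reaction is non-spontaneous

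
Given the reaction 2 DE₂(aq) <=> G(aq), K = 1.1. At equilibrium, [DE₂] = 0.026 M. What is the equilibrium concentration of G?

[G] = 7.4e-4 M

At equilibrium, K = [G] / [DE₂]² = 1.1.
([G]) / (0.026)² = 1.1
[G] = 7.44e-4 = 7.4e-4 M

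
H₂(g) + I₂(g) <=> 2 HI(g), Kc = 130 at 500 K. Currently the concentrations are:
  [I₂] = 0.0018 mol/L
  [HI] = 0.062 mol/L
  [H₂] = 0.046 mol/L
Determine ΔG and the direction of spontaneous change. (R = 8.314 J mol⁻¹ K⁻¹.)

Qc = [HI]² / ([H₂]·[I₂]) = (0.062)² / ((0.046)·(0.0018)) = 46.4
ΔG = RT ln(Qc/Kc) = (8.314 J mol⁻¹ K⁻¹)(500 K) × ln(46.4/130)
   = (4.157 kJ/mol)(-1.030) = -4.28 kJ/mol
ΔG < 0, so the forward reaction is spontaneous (proceeds forward).

ΔG = -4.28 kJ/mol; the forward reaction is spontaneous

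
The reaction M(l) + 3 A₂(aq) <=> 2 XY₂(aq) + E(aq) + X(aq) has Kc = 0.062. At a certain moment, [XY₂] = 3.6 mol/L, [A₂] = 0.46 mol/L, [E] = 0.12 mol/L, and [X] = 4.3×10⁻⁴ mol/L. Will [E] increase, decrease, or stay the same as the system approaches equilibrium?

increase

(M is a pure liquid — omitted from Qc.)
Qc = [XY₂]²·[E]·[X] / [A₂]³ = (3.6)²·(0.12)·(4.3×10⁻⁴) / (0.46)³ = 0.0069
Qc = 0.0069 < Kc = 0.062: net forward reaction.
E is a product, so it increases.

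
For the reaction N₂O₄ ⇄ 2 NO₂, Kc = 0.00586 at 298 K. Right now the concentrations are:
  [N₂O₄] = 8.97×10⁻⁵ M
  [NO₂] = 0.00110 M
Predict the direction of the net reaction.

toward reactants

Qc = [NO₂]² / [N₂O₄] = (0.00110)² / (8.97×10⁻⁵) = 0.0135
Qc = 0.0135 > Kc = 0.00586, so the reverse reaction proceeds.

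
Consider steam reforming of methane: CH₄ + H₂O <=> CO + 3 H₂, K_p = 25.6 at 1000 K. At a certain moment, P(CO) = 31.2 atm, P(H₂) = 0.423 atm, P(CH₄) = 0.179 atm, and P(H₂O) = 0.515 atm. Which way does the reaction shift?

Q_p = P(CO)·P(H₂)³ / (P(CH₄)·P(H₂O)) = (31.2)·(0.423)³ / ((0.179)·(0.515)) = 25.6
Q_p = 25.6 = K_p, so the system is already at equilibrium.

neither direction; the system is at equilibrium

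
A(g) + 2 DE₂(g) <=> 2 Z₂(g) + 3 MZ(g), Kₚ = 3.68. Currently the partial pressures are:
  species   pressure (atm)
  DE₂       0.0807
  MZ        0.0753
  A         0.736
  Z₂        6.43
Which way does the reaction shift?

Qₚ = P(Z₂)²·P(MZ)³ / (P(A)·P(DE₂)²) = (6.43)²·(0.0753)³ / ((0.736)·(0.0807)²) = 3.68
Qₚ = 3.68 = Kₚ, so the system is already at equilibrium.

no net change (already at equilibrium)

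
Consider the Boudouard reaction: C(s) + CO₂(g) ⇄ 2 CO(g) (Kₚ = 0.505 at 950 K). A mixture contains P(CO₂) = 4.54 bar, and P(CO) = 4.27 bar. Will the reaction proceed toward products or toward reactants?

(C is a pure solid — omitted from Qₚ.)
Qₚ = P(CO)² / P(CO₂) = (4.27)² / (4.54) = 4.02
Qₚ = 4.02 > Kₚ = 0.505, so the reverse reaction proceeds.

reverse (toward reactants)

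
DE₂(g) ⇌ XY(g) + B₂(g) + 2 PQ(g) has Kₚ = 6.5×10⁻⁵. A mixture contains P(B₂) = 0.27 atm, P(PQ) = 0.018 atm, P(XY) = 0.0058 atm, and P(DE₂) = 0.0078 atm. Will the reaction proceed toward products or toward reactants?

Qₚ = P(XY)·P(B₂)·P(PQ)² / P(DE₂) = (0.0058)·(0.27)·(0.018)² / (0.0078) = 6.5×10⁻⁵
Qₚ = 6.5×10⁻⁵ = Kₚ, so the system is already at equilibrium.

at equilibrium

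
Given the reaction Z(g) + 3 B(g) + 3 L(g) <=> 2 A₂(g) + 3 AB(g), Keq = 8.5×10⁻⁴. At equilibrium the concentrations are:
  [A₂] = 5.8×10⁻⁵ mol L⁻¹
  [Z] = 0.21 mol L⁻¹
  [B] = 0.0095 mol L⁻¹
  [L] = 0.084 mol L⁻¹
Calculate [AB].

[AB] = 0.030 mol L⁻¹

At equilibrium, Keq = [A₂]²·[AB]³ / ([Z]·[B]³·[L]³) = 8.5×10⁻⁴.
(5.8×10⁻⁵)²·([AB])³ / ((0.21)·(0.0095)³·(0.084)³) = 8.5×10⁻⁴
[AB]³ = 2.70×10⁻⁵ ⇒ [AB] = 0.030 mol L⁻¹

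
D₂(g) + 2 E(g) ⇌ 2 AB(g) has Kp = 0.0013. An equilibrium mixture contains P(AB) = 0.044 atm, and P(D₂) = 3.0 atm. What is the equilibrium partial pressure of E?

At equilibrium, Kp = P(AB)² / (P(D₂)·P(E)²) = 0.0013.
(0.044)² / ((3.0)·(P(E))²) = 0.0013
P(E)² = 0.496 ⇒ P(E) = 0.70 atm

P(E) = 0.70 atm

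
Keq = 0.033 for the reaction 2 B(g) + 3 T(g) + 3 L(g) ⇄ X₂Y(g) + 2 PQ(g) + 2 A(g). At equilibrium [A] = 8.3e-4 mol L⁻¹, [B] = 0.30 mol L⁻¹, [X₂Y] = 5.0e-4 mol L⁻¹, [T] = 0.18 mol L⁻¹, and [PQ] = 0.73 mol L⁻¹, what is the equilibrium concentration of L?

[L] = 0.022 mol L⁻¹

At equilibrium, Keq = [X₂Y]·[PQ]²·[A]² / ([B]²·[T]³·[L]³) = 0.033.
(5.0e-4)·(0.73)²·(8.3e-4)² / ((0.30)²·(0.18)³·([L])³) = 0.033
[L]³ = 1.06e-5 ⇒ [L] = 0.022 mol L⁻¹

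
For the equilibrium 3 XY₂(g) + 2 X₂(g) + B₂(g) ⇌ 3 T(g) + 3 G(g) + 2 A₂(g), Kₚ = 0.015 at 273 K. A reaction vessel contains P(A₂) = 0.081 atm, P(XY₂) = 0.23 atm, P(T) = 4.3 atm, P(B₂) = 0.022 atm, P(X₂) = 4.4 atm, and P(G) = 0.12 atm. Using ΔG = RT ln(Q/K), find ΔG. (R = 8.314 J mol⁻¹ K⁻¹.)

Qₚ = P(T)³·P(G)³·P(A₂)² / (P(XY₂)³·P(X₂)²·P(B₂)) = (4.3)³·(0.12)³·(0.081)² / ((0.23)³·(4.4)²·(0.022)) = 0.174
ΔG = RT ln(Qₚ/Kₚ) = (8.314 J mol⁻¹ K⁻¹)(273 K) × ln(0.174/0.015)
   = (2.270 kJ/mol)(2.451) = 5.56 kJ/mol
ΔG > 0, so the forward reaction is non-spontaneous (proceeds in reverse).

ΔG = 5.56 kJ/mol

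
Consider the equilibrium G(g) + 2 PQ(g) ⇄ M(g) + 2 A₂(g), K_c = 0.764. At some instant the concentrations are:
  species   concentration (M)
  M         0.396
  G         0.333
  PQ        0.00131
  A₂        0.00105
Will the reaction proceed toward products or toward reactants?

Q_c = [M]·[A₂]² / ([G]·[PQ]²) = (0.396)·(0.00105)² / ((0.333)·(0.00131)²) = 0.764
Q_c = 0.764 = K_c, so the system is already at equilibrium.

no net change (already at equilibrium)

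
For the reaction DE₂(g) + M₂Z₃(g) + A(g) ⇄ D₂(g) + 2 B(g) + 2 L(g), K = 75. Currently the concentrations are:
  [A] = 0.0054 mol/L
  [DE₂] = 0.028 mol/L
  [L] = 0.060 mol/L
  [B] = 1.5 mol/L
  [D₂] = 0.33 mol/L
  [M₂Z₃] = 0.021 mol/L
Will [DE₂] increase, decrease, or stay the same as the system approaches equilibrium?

increase

Q = [D₂]·[B]²·[L]² / ([DE₂]·[M₂Z₃]·[A]) = (0.33)·(1.5)²·(0.060)² / ((0.028)·(0.021)·(0.0054)) = 840
Q = 840 > K = 75: net reverse reaction.
DE₂ is a reactant, so it increases.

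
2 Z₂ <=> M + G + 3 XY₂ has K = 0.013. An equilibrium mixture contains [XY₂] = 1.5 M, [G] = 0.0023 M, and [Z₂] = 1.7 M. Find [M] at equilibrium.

[M] = 4.8 M

At equilibrium, K = [M]·[G]·[XY₂]³ / [Z₂]² = 0.013.
([M])·(0.0023)·(1.5)³ / (1.7)² = 0.013
[M] = 4.84 = 4.8 M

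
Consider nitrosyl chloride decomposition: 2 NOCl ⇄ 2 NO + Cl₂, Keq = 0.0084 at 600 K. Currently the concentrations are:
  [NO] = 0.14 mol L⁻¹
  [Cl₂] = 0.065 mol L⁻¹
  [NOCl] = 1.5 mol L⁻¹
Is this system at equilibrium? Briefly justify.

Q = [NO]²·[Cl₂] / [NOCl]² = (0.14)²·(0.065) / (1.5)² = 5.7×10⁻⁴
Q = 5.7×10⁻⁴ < Keq = 0.0084: net forward reaction.

no; Q < K, reaction proceeds forward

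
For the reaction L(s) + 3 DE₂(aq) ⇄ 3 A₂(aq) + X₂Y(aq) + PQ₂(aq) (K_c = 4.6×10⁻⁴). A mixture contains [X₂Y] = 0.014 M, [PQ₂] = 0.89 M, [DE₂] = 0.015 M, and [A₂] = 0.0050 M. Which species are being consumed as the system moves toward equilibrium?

none (at equilibrium)

(L is a pure solid — omitted from Q_c.)
Q_c = [A₂]³·[X₂Y]·[PQ₂] / [DE₂]³ = (0.0050)³·(0.014)·(0.89) / (0.015)³ = 4.6×10⁻⁴
Q_c = 4.6×10⁻⁴ = K_c; the system is at equilibrium.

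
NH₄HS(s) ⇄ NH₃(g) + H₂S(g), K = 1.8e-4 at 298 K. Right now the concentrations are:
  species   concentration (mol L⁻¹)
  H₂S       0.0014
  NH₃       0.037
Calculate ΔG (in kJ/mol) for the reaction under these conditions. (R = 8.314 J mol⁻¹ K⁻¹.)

(NH₄HS is a pure solid — omitted from Q.)
Q = [NH₃]·[H₂S] = (0.037)·(0.0014) = 5.18e-5
ΔG = RT ln(Q/K) = (8.314 J mol⁻¹ K⁻¹)(298 K) × ln(5.18e-5/1.8e-4)
   = (2.478 kJ/mol)(-1.246) = -3.09 kJ/mol
ΔG < 0, so the forward reaction is spontaneous (proceeds forward).

ΔG = -3.09 kJ/mol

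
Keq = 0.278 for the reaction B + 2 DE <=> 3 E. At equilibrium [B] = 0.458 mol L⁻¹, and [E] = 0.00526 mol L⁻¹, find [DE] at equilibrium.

[DE] = 0.00107 mol L⁻¹

At equilibrium, Keq = [E]³ / ([B]·[DE]²) = 0.278.
(0.00526)³ / ((0.458)·([DE])²) = 0.278
[DE]² = 1.14×10⁻⁶ ⇒ [DE] = 0.00107 mol L⁻¹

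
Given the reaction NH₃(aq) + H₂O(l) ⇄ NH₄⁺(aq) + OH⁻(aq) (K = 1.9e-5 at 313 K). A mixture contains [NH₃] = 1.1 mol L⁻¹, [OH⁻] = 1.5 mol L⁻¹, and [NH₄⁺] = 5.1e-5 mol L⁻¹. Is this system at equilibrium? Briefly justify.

no; Q > K, reaction proceeds in reverse

(H₂O is a pure liquid — omitted from Q.)
Q = [NH₄⁺]·[OH⁻] / [NH₃] = (5.1e-5)·(1.5) / (1.1) = 7.0e-5
Q = 7.0e-5 > K = 1.9e-5: net reverse reaction.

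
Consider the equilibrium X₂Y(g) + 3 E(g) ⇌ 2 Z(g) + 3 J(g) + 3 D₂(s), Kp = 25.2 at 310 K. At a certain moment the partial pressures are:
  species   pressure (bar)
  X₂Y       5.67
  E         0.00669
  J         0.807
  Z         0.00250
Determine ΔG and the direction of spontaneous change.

ΔG = -6.62 kJ/mol; the forward reaction is spontaneous

(D₂ is a pure solid — omitted from Qp.)
Qp = P(Z)²·P(J)³ / (P(X₂Y)·P(E)³) = (0.00250)²·(0.807)³ / ((5.67)·(0.00669)³) = 1.93
ΔG = RT ln(Qp/Kp) = (8.314 J mol⁻¹ K⁻¹)(310 K) × ln(1.93/25.2)
   = (2.577 kJ/mol)(-2.569) = -6.62 kJ/mol
ΔG < 0, so the forward reaction is spontaneous (proceeds forward).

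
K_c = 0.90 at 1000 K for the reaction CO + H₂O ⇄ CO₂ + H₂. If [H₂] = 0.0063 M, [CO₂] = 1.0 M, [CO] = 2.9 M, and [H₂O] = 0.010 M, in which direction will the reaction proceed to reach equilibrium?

Q_c = [CO₂]·[H₂] / ([CO]·[H₂O]) = (1.0)·(0.0063) / ((2.9)·(0.010)) = 0.22
Q_c = 0.22 < K_c = 0.90, so the forward reaction proceeds.

forward (toward products)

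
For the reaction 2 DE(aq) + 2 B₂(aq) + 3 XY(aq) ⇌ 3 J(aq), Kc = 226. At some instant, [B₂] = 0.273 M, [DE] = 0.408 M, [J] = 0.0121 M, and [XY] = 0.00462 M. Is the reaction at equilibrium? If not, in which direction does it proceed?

toward reactants

Qc = [J]³ / ([DE]²·[B₂]²·[XY]³) = (0.0121)³ / ((0.408)²·(0.273)²·(0.00462)³) = 1450
Qc = 1450 > Kc = 226, so the reverse reaction proceeds.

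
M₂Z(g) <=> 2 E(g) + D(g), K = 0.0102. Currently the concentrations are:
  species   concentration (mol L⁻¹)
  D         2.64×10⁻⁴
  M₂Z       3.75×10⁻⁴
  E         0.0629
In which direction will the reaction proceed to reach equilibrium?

toward products

Q = [E]²·[D] / [M₂Z] = (0.0629)²·(2.64×10⁻⁴) / (3.75×10⁻⁴) = 0.00279
Q = 0.00279 < K = 0.0102, so the forward reaction proceeds.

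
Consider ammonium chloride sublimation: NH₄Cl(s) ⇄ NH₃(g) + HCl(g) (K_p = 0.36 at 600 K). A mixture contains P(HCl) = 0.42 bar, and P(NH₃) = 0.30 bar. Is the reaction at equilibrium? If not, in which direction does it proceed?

(NH₄Cl is a pure solid — omitted from Q_p.)
Q_p = P(NH₃)·P(HCl) = (0.30)·(0.42) = 0.13
Q_p = 0.13 < K_p = 0.36, so the forward reaction proceeds.

in the forward direction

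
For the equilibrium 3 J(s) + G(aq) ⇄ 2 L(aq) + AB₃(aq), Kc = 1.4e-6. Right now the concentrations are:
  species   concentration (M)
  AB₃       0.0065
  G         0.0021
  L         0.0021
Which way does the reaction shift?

(J is a pure solid — omitted from Qc.)
Qc = [L]²·[AB₃] / [G] = (0.0021)²·(0.0065) / (0.0021) = 1.4e-5
Qc = 1.4e-5 > Kc = 1.4e-6, so the reverse reaction proceeds.

in the reverse direction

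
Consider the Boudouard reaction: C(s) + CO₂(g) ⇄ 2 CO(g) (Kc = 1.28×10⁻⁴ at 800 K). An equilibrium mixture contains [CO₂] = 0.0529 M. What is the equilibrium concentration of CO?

[CO] = 0.00260 M

(C is a pure solid — omitted from Kc.)
At equilibrium, Kc = [CO]² / [CO₂] = 1.28×10⁻⁴.
([CO])² / (0.0529) = 1.28×10⁻⁴
[CO]² = 6.77×10⁻⁶ ⇒ [CO] = 0.00260 M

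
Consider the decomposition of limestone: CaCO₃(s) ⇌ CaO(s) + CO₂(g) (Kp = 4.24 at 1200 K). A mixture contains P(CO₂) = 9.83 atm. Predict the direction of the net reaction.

in the reverse direction

(CaCO₃, CaO are pure solids — omitted from Qp.)
Qp = P(CO₂) = 9.83
Qp = 9.83 > Kp = 4.24, so the reverse reaction proceeds.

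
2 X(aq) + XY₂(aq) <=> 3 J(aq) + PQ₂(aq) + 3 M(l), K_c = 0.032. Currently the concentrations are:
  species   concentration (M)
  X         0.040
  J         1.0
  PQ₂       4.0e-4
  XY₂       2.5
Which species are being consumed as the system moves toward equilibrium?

(M is a pure liquid — omitted from Q_c.)
Q_c = [J]³·[PQ₂] / ([X]²·[XY₂]) = (1.0)³·(4.0e-4) / ((0.040)²·(2.5)) = 0.10
Q_c = 0.10 > K_c = 0.032: net reverse reaction.

J, PQ₂, M (products)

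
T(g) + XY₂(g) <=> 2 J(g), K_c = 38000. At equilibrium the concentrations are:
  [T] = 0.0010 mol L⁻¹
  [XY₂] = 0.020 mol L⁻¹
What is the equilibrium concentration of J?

[J] = 0.87 mol L⁻¹

At equilibrium, K_c = [J]² / ([T]·[XY₂]) = 38000.
([J])² / ((0.0010)·(0.020)) = 38000
[J]² = 0.760 ⇒ [J] = 0.87 mol L⁻¹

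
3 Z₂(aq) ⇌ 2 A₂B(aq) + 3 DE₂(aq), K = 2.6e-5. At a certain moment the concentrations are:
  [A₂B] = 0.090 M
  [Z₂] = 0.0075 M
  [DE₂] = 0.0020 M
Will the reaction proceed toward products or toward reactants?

Q = [A₂B]²·[DE₂]³ / [Z₂]³ = (0.090)²·(0.0020)³ / (0.0075)³ = 1.5e-4
Q = 1.5e-4 > K = 2.6e-5, so the reverse reaction proceeds.

reverse (toward reactants)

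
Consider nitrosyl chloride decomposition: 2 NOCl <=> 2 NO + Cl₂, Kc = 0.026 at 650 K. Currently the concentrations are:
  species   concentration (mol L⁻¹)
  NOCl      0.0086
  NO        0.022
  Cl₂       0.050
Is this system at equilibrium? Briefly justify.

no; Q > K, reaction proceeds in reverse

Qc = [NO]²·[Cl₂] / [NOCl]² = (0.022)²·(0.050) / (0.0086)² = 0.33
Qc = 0.33 > Kc = 0.026: net reverse reaction.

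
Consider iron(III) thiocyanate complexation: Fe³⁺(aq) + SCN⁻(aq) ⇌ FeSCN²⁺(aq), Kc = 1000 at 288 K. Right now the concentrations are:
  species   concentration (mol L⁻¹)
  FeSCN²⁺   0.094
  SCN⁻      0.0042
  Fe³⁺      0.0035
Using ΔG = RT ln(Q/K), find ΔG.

ΔG = 4.44 kJ/mol

Qc = [FeSCN²⁺] / ([Fe³⁺]·[SCN⁻]) = (0.094) / ((0.0035)·(0.0042)) = 6390
ΔG = RT ln(Qc/Kc) = (8.314 J mol⁻¹ K⁻¹)(288 K) × ln(6390/1000)
   = (2.394 kJ/mol)(1.855) = 4.44 kJ/mol
ΔG > 0, so the forward reaction is non-spontaneous (proceeds in reverse).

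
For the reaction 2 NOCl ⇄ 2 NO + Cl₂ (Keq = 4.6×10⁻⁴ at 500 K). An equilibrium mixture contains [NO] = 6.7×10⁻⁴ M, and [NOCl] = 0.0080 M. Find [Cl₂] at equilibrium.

At equilibrium, Keq = [NO]²·[Cl₂] / [NOCl]² = 4.6×10⁻⁴.
(6.7×10⁻⁴)²·([Cl₂]) / (0.0080)² = 4.6×10⁻⁴
[Cl₂] = 0.0656 = 0.066 M

[Cl₂] = 0.066 M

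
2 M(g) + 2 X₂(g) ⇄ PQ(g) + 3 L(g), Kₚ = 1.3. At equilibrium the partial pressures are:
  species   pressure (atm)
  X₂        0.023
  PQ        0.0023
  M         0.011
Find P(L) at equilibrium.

At equilibrium, Kₚ = P(PQ)·P(L)³ / (P(M)²·P(X₂)²) = 1.3.
(0.0023)·(P(L))³ / ((0.011)²·(0.023)²) = 1.3
P(L)³ = 3.62×10⁻⁵ ⇒ P(L) = 0.033 atm

P(L) = 0.033 atm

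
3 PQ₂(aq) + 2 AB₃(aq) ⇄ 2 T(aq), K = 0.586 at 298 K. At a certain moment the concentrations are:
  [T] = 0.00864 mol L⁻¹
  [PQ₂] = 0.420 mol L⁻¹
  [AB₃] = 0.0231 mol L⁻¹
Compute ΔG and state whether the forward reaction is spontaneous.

ΔG = 2.90 kJ/mol; the forward reaction is non-spontaneous

Q = [T]² / ([PQ₂]³·[AB₃]²) = (0.00864)² / ((0.420)³·(0.0231)²) = 1.89
ΔG = RT ln(Q/K) = (8.314 J mol⁻¹ K⁻¹)(298 K) × ln(1.89/0.586)
   = (2.478 kJ/mol)(1.171) = 2.90 kJ/mol
ΔG > 0, so the forward reaction is non-spontaneous (proceeds in reverse).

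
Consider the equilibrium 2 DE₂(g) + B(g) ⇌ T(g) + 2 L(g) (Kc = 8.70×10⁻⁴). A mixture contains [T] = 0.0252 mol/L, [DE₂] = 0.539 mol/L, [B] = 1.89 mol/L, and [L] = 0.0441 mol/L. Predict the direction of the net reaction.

Qc = [T]·[L]² / ([DE₂]²·[B]) = (0.0252)·(0.0441)² / ((0.539)²·(1.89)) = 8.93×10⁻⁵
Qc = 8.93×10⁻⁵ < Kc = 8.70×10⁻⁴, so the forward reaction proceeds.

toward products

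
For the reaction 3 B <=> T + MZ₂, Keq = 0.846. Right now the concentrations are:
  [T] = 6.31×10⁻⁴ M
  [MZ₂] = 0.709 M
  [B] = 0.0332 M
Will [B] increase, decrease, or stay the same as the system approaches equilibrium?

Q = [T]·[MZ₂] / [B]³ = (6.31×10⁻⁴)·(0.709) / (0.0332)³ = 12.2
Q = 12.2 > Keq = 0.846: net reverse reaction.
B is a reactant, so it increases.

increase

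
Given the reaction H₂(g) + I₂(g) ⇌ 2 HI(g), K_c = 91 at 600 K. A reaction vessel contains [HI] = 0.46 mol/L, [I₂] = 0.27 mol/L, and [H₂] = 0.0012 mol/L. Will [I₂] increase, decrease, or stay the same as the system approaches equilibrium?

increase

Q_c = [HI]² / ([H₂]·[I₂]) = (0.46)² / ((0.0012)·(0.27)) = 650
Q_c = 650 > K_c = 91: net reverse reaction.
I₂ is a reactant, so it increases.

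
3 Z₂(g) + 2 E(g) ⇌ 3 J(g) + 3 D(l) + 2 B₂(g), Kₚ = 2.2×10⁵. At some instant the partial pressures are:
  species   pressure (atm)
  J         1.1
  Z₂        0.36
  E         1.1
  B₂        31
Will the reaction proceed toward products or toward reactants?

(D is a pure liquid — omitted from Qₚ.)
Qₚ = P(J)³·P(B₂)² / (P(Z₂)³·P(E)²) = (1.1)³·(31)² / ((0.36)³·(1.1)²) = 23000
Qₚ = 23000 < Kₚ = 2.2×10⁵, so the forward reaction proceeds.

toward products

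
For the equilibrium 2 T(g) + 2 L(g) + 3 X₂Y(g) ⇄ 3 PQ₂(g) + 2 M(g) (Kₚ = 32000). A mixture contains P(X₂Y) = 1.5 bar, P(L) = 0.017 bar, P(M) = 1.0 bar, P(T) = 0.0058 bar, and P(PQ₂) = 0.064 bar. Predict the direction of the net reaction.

forward (toward products)

Qₚ = P(PQ₂)³·P(M)² / (P(T)²·P(L)²·P(X₂Y)³) = (0.064)³·(1.0)² / ((0.0058)²·(0.017)²·(1.5)³) = 8000
Qₚ = 8000 < Kₚ = 32000, so the forward reaction proceeds.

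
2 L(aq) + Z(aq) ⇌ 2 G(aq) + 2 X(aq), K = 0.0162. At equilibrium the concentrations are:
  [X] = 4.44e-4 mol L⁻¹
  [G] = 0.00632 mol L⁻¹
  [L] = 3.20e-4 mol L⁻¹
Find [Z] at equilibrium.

At equilibrium, K = [G]²·[X]² / ([L]²·[Z]) = 0.0162.
(0.00632)²·(4.44e-4)² / ((3.20e-4)²·([Z])) = 0.0162
[Z] = 0.00475 mol L⁻¹

[Z] = 0.00475 mol L⁻¹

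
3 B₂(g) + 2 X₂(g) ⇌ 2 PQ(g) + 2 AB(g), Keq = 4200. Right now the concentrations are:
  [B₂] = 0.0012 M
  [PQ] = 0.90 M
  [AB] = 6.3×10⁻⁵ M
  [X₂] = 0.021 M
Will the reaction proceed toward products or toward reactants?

Q = [PQ]²·[AB]² / ([B₂]³·[X₂]²) = (0.90)²·(6.3×10⁻⁵)² / ((0.0012)³·(0.021)²) = 4200
Q = 4200 = Keq, so the system is already at equilibrium.

neither direction; the system is at equilibrium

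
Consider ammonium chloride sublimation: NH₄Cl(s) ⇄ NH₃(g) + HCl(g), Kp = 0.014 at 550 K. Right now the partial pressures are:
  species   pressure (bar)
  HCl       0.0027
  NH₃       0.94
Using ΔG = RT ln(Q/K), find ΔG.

ΔG = -7.81 kJ/mol

(NH₄Cl is a pure solid — omitted from Qp.)
Qp = P(NH₃)·P(HCl) = (0.94)·(0.0027) = 0.00254
ΔG = RT ln(Qp/Kp) = (8.314 J mol⁻¹ K⁻¹)(550 K) × ln(0.00254/0.014)
   = (4.573 kJ/mol)(-1.707) = -7.81 kJ/mol
ΔG < 0, so the forward reaction is spontaneous (proceeds forward).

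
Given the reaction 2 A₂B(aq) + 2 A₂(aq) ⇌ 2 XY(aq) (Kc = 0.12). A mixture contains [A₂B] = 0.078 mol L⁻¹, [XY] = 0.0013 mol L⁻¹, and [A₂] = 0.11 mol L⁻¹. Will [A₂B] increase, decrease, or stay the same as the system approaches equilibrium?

decrease

Qc = [XY]² / ([A₂B]²·[A₂]²) = (0.0013)² / ((0.078)²·(0.11)²) = 0.023
Qc = 0.023 < Kc = 0.12: net forward reaction.
A₂B is a reactant, so it decreases.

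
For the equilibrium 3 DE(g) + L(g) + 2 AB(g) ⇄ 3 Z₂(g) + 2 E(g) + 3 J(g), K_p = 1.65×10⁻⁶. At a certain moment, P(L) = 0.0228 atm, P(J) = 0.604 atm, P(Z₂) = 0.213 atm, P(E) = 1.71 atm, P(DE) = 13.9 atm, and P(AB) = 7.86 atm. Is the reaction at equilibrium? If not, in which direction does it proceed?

no net change (already at equilibrium)

Q_p = P(Z₂)³·P(E)²·P(J)³ / (P(DE)³·P(L)·P(AB)²) = (0.213)³·(1.71)²·(0.604)³ / ((13.9)³·(0.0228)·(7.86)²) = 1.65×10⁻⁶
Q_p = 1.65×10⁻⁶ = K_p, so the system is already at equilibrium.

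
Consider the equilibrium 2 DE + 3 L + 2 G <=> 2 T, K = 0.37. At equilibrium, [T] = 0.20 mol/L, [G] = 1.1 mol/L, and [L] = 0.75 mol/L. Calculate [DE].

[DE] = 0.46 mol/L

At equilibrium, K = [T]² / ([DE]²·[L]³·[G]²) = 0.37.
(0.20)² / (([DE])²·(0.75)³·(1.1)²) = 0.37
[DE]² = 0.212 ⇒ [DE] = 0.46 mol/L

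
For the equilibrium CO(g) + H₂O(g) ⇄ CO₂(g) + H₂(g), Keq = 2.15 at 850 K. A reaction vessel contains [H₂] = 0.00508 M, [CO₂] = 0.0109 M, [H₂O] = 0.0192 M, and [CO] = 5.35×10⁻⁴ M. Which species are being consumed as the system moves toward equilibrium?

CO₂, H₂ (products)

Q = [CO₂]·[H₂] / ([CO]·[H₂O]) = (0.0109)·(0.00508) / ((5.35×10⁻⁴)·(0.0192)) = 5.39
Q = 5.39 > Keq = 2.15: net reverse reaction.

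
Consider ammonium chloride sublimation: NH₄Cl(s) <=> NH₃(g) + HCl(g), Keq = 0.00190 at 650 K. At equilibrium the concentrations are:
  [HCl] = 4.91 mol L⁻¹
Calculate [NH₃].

[NH₃] = 3.87×10⁻⁴ mol L⁻¹

(NH₄Cl is a pure solid — omitted from Keq.)
At equilibrium, Keq = [NH₃]·[HCl] = 0.00190.
([NH₃])·(4.91) = 0.00190
[NH₃] = 3.87×10⁻⁴ mol L⁻¹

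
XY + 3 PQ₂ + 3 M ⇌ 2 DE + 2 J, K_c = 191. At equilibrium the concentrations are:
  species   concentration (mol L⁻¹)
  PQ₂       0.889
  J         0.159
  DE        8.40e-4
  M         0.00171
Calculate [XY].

At equilibrium, K_c = [DE]²·[J]² / ([XY]·[PQ₂]³·[M]³) = 191.
(8.40e-4)²·(0.159)² / (([XY])·(0.889)³·(0.00171)³) = 191
[XY] = 0.0266 mol L⁻¹

[XY] = 0.0266 mol L⁻¹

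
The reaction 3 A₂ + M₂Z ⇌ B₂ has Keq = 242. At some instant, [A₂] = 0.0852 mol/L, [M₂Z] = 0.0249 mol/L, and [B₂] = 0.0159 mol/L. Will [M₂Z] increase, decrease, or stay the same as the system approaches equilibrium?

increase

Q = [B₂] / ([A₂]³·[M₂Z]) = (0.0159) / ((0.0852)³·(0.0249)) = 1030
Q = 1030 > Keq = 242: net reverse reaction.
M₂Z is a reactant, so it increases.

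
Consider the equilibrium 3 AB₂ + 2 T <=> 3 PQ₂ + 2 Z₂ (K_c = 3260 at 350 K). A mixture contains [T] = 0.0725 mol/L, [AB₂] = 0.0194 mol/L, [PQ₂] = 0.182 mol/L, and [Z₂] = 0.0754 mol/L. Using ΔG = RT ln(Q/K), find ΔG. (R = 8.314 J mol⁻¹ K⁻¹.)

ΔG = -3.77 kJ/mol

Q_c = [PQ₂]³·[Z₂]² / ([AB₂]³·[T]²) = (0.182)³·(0.0754)² / ((0.0194)³·(0.0725)²) = 893
ΔG = RT ln(Q_c/K_c) = (8.314 J mol⁻¹ K⁻¹)(350 K) × ln(893/3260)
   = (2.910 kJ/mol)(-1.295) = -3.77 kJ/mol
ΔG < 0, so the forward reaction is spontaneous (proceeds forward).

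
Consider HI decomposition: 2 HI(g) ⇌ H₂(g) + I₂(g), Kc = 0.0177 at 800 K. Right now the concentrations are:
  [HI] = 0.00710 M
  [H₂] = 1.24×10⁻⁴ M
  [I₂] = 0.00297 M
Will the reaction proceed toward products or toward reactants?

toward products

Qc = [H₂]·[I₂] / [HI]² = (1.24×10⁻⁴)·(0.00297) / (0.00710)² = 0.00731
Qc = 0.00731 < Kc = 0.0177, so the forward reaction proceeds.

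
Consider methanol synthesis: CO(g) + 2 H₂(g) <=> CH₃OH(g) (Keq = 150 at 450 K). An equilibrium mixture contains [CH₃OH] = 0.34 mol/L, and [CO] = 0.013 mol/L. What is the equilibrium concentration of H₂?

At equilibrium, Keq = [CH₃OH] / ([CO]·[H₂]²) = 150.
(0.34) / ((0.013)·([H₂])²) = 150
[H₂]² = 0.174 ⇒ [H₂] = 0.42 mol/L

[H₂] = 0.42 mol/L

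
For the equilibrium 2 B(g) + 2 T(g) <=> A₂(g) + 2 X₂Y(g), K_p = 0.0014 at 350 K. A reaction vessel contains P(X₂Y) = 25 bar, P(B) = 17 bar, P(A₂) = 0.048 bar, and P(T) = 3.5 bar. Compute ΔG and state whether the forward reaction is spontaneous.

ΔG = 5.24 kJ/mol; the forward reaction is non-spontaneous

Q_p = P(A₂)·P(X₂Y)² / (P(B)²·P(T)²) = (0.048)·(25)² / ((17)²·(3.5)²) = 0.00847
ΔG = RT ln(Q_p/K_p) = (8.314 J mol⁻¹ K⁻¹)(350 K) × ln(0.00847/0.0014)
   = (2.910 kJ/mol)(1.800) = 5.24 kJ/mol
ΔG > 0, so the forward reaction is non-spontaneous (proceeds in reverse).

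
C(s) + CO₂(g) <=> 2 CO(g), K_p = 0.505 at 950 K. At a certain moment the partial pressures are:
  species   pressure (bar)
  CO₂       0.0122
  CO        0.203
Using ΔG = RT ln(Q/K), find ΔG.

(C is a pure solid — omitted from Q_p.)
Q_p = P(CO)² / P(CO₂) = (0.203)² / (0.0122) = 3.38
ΔG = RT ln(Q_p/K_p) = (8.314 J mol⁻¹ K⁻¹)(950 K) × ln(3.38/0.505)
   = (7.898 kJ/mol)(1.901) = 15.0 kJ/mol
ΔG > 0, so the forward reaction is non-spontaneous (proceeds in reverse).

ΔG = 15.0 kJ/mol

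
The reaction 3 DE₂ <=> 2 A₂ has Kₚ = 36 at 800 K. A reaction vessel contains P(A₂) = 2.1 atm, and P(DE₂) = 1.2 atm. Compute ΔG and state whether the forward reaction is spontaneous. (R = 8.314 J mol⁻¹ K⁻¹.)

ΔG = -17.6 kJ/mol; the forward reaction is spontaneous

Qₚ = P(A₂)² / P(DE₂)³ = (2.1)² / (1.2)³ = 2.55
ΔG = RT ln(Qₚ/Kₚ) = (8.314 J mol⁻¹ K⁻¹)(800 K) × ln(2.55/36)
   = (6.651 kJ/mol)(-2.647) = -17.6 kJ/mol
ΔG < 0, so the forward reaction is spontaneous (proceeds forward).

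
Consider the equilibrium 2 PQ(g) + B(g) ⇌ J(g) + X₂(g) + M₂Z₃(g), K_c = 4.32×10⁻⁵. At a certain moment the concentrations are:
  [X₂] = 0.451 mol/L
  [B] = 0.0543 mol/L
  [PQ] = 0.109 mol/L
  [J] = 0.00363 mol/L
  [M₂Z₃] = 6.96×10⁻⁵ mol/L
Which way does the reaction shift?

in the reverse direction

Q_c = [J]·[X₂]·[M₂Z₃] / ([PQ]²·[B]) = (0.00363)·(0.451)·(6.96×10⁻⁵) / ((0.109)²·(0.0543)) = 1.77×10⁻⁴
Q_c = 1.77×10⁻⁴ > K_c = 4.32×10⁻⁵, so the reverse reaction proceeds.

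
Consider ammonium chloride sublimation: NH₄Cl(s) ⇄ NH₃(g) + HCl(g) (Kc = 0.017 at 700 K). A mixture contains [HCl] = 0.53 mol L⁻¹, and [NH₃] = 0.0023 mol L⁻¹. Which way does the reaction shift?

toward products

(NH₄Cl is a pure solid — omitted from Qc.)
Qc = [NH₃]·[HCl] = (0.0023)·(0.53) = 0.0012
Qc = 0.0012 < Kc = 0.017, so the forward reaction proceeds.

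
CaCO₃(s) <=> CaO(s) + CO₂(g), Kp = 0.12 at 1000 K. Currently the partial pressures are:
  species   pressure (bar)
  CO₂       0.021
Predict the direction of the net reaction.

(CaCO₃, CaO are pure solids — omitted from Qp.)
Qp = P(CO₂) = 0.021
Qp = 0.021 < Kp = 0.12, so the forward reaction proceeds.

forward (toward products)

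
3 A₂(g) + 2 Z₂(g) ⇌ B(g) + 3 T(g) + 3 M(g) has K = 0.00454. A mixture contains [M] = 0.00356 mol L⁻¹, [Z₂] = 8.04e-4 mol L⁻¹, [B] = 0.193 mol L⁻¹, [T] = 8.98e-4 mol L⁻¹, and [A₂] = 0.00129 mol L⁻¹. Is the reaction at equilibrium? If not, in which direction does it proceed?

Q = [B]·[T]³·[M]³ / ([A₂]³·[Z₂]²) = (0.193)·(8.98e-4)³·(0.00356)³ / ((0.00129)³·(8.04e-4)²) = 0.00454
Q = 0.00454 = K, so the system is already at equilibrium.

at equilibrium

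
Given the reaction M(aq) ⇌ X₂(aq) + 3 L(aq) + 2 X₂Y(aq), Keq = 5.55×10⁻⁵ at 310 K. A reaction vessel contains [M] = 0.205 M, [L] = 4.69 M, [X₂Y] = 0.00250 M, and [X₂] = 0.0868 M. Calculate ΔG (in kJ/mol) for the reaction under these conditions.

Q = [X₂]·[L]³·[X₂Y]² / [M] = (0.0868)·(4.69)³·(0.00250)² / (0.205) = 2.73×10⁻⁴
ΔG = RT ln(Q/Keq) = (8.314 J mol⁻¹ K⁻¹)(310 K) × ln(2.73×10⁻⁴/5.55×10⁻⁵)
   = (2.577 kJ/mol)(1.593) = 4.11 kJ/mol
ΔG > 0, so the forward reaction is non-spontaneous (proceeds in reverse).

ΔG = 4.11 kJ/mol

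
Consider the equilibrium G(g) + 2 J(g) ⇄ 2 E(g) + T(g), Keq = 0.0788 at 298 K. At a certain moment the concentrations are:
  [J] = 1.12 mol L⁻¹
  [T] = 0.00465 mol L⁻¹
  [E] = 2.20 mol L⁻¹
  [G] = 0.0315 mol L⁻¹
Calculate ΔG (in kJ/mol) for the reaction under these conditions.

Q = [E]²·[T] / ([G]·[J]²) = (2.20)²·(0.00465) / ((0.0315)·(1.12)²) = 0.570
ΔG = RT ln(Q/Keq) = (8.314 J mol⁻¹ K⁻¹)(298 K) × ln(0.570/0.0788)
   = (2.478 kJ/mol)(1.979) = 4.90 kJ/mol
ΔG > 0, so the forward reaction is non-spontaneous (proceeds in reverse).

ΔG = 4.90 kJ/mol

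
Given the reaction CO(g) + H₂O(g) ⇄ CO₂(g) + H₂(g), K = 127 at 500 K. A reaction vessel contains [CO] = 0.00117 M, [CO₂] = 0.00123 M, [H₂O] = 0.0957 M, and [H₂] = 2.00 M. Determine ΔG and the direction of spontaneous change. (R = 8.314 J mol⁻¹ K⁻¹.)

ΔG = -7.29 kJ/mol; the forward reaction is spontaneous

Q = [CO₂]·[H₂] / ([CO]·[H₂O]) = (0.00123)·(2.00) / ((0.00117)·(0.0957)) = 22.0
ΔG = RT ln(Q/K) = (8.314 J mol⁻¹ K⁻¹)(500 K) × ln(22.0/127)
   = (4.157 kJ/mol)(-1.753) = -7.29 kJ/mol
ΔG < 0, so the forward reaction is spontaneous (proceeds forward).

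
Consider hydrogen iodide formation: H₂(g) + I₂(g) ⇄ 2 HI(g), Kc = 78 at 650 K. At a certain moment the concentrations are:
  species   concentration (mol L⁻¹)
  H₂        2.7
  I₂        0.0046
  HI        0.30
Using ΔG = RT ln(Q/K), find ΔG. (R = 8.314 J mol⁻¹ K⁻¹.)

ΔG = -12.8 kJ/mol

Qc = [HI]² / ([H₂]·[I₂]) = (0.30)² / ((2.7)·(0.0046)) = 7.25
ΔG = RT ln(Qc/Kc) = (8.314 J mol⁻¹ K⁻¹)(650 K) × ln(7.25/78)
   = (5.404 kJ/mol)(-2.376) = -12.8 kJ/mol
ΔG < 0, so the forward reaction is spontaneous (proceeds forward).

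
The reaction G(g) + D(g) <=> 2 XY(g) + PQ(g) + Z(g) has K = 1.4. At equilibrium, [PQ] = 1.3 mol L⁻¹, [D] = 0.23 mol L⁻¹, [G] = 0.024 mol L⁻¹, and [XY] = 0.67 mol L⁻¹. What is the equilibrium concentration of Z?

At equilibrium, K = [XY]²·[PQ]·[Z] / ([G]·[D]) = 1.4.
(0.67)²·(1.3)·([Z]) / ((0.024)·(0.23)) = 1.4
[Z] = 0.0132 = 0.013 mol L⁻¹

[Z] = 0.013 mol L⁻¹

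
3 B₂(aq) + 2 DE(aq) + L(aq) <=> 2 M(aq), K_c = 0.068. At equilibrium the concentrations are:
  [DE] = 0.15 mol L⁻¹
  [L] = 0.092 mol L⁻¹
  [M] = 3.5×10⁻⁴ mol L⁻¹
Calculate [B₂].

At equilibrium, K_c = [M]² / ([B₂]³·[DE]²·[L]) = 0.068.
(3.5×10⁻⁴)² / (([B₂])³·(0.15)²·(0.092)) = 0.068
[B₂]³ = 8.70×10⁻⁴ ⇒ [B₂] = 0.095 mol L⁻¹

[B₂] = 0.095 mol L⁻¹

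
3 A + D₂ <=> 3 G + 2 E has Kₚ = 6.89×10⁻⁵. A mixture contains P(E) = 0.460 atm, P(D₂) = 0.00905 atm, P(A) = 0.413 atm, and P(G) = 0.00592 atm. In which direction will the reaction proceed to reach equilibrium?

Qₚ = P(G)³·P(E)² / (P(A)³·P(D₂)) = (0.00592)³·(0.460)² / ((0.413)³·(0.00905)) = 6.89×10⁻⁵
Qₚ = 6.89×10⁻⁵ = Kₚ, so the system is already at equilibrium.

at equilibrium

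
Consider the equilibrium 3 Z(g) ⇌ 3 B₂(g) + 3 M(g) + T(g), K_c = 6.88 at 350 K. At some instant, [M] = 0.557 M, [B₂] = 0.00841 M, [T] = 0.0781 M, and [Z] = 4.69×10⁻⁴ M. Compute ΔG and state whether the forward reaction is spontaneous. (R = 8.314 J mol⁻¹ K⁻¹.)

ΔG = 7.06 kJ/mol; the forward reaction is non-spontaneous

Q_c = [B₂]³·[M]³·[T] / [Z]³ = (0.00841)³·(0.557)³·(0.0781) / (4.69×10⁻⁴)³ = 77.8
ΔG = RT ln(Q_c/K_c) = (8.314 J mol⁻¹ K⁻¹)(350 K) × ln(77.8/6.88)
   = (2.910 kJ/mol)(2.426) = 7.06 kJ/mol
ΔG > 0, so the forward reaction is non-spontaneous (proceeds in reverse).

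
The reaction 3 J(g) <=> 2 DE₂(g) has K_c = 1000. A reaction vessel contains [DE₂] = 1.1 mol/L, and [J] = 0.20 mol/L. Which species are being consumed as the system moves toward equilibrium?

Q_c = [DE₂]² / [J]³ = (1.1)² / (0.20)³ = 150
Q_c = 150 < K_c = 1000: net forward reaction.

J (reactants)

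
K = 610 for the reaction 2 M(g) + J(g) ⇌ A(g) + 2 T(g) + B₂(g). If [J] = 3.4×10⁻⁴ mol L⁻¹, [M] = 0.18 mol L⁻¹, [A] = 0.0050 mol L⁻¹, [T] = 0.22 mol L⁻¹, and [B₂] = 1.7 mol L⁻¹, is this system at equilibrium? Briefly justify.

Q = [A]·[T]²·[B₂] / ([M]²·[J]) = (0.0050)·(0.22)²·(1.7) / ((0.18)²·(3.4×10⁻⁴)) = 37
Q = 37 < K = 610: net forward reaction.

no; Q < K, reaction proceeds forward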